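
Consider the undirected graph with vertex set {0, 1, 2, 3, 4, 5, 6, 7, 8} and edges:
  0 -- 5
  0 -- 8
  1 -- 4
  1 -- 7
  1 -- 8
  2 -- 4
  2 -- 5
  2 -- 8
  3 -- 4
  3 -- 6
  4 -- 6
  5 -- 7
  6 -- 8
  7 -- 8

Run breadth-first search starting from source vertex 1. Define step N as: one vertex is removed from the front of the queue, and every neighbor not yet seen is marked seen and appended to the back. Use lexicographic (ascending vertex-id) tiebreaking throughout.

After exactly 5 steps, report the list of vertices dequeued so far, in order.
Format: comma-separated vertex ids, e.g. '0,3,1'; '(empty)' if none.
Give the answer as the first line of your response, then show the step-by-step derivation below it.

1,4,7,8,2

step 1: dequeue 1; queue=[4,7,8]; order=1
step 2: dequeue 4; queue=[7,8,2,3,6]; order=1,4
step 3: dequeue 7; queue=[8,2,3,6,5]; order=1,4,7
step 4: dequeue 8; queue=[2,3,6,5,0]; order=1,4,7,8
step 5: dequeue 2; queue=[3,6,5,0]; order=1,4,7,8,2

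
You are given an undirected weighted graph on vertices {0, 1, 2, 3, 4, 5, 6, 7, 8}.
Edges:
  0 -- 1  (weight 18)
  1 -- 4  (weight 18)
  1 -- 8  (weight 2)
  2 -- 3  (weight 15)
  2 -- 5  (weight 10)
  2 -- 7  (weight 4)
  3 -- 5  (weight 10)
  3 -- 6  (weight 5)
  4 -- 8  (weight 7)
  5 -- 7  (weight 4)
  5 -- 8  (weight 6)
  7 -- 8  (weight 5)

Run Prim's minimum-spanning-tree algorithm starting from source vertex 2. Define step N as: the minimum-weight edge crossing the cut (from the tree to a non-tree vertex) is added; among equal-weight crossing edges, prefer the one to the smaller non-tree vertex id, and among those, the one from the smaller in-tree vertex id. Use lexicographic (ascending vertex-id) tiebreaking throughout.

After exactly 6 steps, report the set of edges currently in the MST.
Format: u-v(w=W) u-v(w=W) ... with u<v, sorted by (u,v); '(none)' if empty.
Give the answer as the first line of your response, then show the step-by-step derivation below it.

1-8(w=2) 2-7(w=4) 3-5(w=10) 4-8(w=7) 5-7(w=4) 7-8(w=5)

step 1: add edge 2-7 (w=4); MST = {2-7(w=4)}
step 2: add edge 5-7 (w=4); MST = {2-7(w=4) 5-7(w=4)}
step 3: add edge 7-8 (w=5); MST = {2-7(w=4) 5-7(w=4) 7-8(w=5)}
step 4: add edge 1-8 (w=2); MST = {1-8(w=2) 2-7(w=4) 5-7(w=4) 7-8(w=5)}
step 5: add edge 4-8 (w=7); MST = {1-8(w=2) 2-7(w=4) 4-8(w=7) 5-7(w=4) 7-8(w=5)}
step 6: add edge 3-5 (w=10); MST = {1-8(w=2) 2-7(w=4) 3-5(w=10) 4-8(w=7) 5-7(w=4) 7-8(w=5)}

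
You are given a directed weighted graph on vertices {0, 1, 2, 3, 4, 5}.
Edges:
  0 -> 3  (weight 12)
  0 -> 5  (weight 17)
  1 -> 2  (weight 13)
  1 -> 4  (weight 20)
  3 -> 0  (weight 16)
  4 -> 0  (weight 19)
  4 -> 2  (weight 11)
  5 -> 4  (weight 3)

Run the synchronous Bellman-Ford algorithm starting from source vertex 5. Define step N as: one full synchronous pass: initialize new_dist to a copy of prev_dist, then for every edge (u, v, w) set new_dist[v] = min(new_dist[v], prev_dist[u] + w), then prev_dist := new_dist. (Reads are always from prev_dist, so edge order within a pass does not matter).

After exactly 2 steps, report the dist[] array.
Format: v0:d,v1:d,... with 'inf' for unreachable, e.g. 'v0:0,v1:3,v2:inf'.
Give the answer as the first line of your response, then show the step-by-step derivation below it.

v0:22,v1:inf,v2:14,v3:inf,v4:3,v5:0

step 1: dist = v0:inf,v1:inf,v2:inf,v3:inf,v4:3,v5:0
step 2: dist = v0:22,v1:inf,v2:14,v3:inf,v4:3,v5:0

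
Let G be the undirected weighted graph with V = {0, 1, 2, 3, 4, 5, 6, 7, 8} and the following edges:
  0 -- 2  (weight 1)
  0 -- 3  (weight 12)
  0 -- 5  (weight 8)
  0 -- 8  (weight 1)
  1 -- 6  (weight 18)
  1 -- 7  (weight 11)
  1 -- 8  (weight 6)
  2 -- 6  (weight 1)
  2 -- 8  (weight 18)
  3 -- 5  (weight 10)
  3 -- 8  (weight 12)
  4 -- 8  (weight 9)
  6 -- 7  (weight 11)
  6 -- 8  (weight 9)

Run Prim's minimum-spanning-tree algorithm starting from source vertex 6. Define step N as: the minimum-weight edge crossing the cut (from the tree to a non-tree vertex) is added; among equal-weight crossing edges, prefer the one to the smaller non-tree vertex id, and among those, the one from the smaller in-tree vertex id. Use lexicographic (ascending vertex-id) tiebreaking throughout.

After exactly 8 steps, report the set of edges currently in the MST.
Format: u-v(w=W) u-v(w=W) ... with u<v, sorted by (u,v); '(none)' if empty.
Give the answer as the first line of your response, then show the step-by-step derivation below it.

0-2(w=1) 0-5(w=8) 0-8(w=1) 1-7(w=11) 1-8(w=6) 2-6(w=1) 3-5(w=10) 4-8(w=9)

step 1: add edge 2-6 (w=1); MST = {2-6(w=1)}
step 2: add edge 0-2 (w=1); MST = {0-2(w=1) 2-6(w=1)}
step 3: add edge 0-8 (w=1); MST = {0-2(w=1) 0-8(w=1) 2-6(w=1)}
step 4: add edge 1-8 (w=6); MST = {0-2(w=1) 0-8(w=1) 1-8(w=6) 2-6(w=1)}
step 5: add edge 0-5 (w=8); MST = {0-2(w=1) 0-5(w=8) 0-8(w=1) 1-8(w=6) 2-6(w=1)}
step 6: add edge 4-8 (w=9); MST = {0-2(w=1) 0-5(w=8) 0-8(w=1) 1-8(w=6) 2-6(w=1) 4-8(w=9)}
step 7: add edge 3-5 (w=10); MST = {0-2(w=1) 0-5(w=8) 0-8(w=1) 1-8(w=6) 2-6(w=1) 3-5(w=10) 4-8(w=9)}
step 8: add edge 1-7 (w=11); MST = {0-2(w=1) 0-5(w=8) 0-8(w=1) 1-7(w=11) 1-8(w=6) 2-6(w=1) 3-5(w=10) 4-8(w=9)}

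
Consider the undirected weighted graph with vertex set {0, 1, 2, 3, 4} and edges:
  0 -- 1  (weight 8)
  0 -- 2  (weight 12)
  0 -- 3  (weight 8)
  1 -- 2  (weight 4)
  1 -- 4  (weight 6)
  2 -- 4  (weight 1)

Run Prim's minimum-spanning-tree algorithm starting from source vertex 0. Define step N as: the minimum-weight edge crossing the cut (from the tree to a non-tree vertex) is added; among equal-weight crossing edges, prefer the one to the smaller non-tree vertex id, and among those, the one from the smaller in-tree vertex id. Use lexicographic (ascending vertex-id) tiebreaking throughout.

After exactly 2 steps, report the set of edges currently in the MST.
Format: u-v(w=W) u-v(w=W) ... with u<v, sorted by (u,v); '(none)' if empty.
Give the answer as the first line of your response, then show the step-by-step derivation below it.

0-1(w=8) 1-2(w=4)

step 1: add edge 0-1 (w=8); MST = {0-1(w=8)}
step 2: add edge 1-2 (w=4); MST = {0-1(w=8) 1-2(w=4)}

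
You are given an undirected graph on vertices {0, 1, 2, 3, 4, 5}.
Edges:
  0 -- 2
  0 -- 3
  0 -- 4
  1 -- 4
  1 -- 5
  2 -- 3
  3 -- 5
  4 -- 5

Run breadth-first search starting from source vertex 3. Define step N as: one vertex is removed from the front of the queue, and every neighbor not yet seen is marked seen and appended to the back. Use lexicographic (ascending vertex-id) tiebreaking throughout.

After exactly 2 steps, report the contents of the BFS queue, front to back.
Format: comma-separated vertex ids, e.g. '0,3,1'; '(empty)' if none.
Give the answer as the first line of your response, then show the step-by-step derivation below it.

2,5,4

step 1: dequeue 3; queue=[0,2,5]; order=3
step 2: dequeue 0; queue=[2,5,4]; order=3,0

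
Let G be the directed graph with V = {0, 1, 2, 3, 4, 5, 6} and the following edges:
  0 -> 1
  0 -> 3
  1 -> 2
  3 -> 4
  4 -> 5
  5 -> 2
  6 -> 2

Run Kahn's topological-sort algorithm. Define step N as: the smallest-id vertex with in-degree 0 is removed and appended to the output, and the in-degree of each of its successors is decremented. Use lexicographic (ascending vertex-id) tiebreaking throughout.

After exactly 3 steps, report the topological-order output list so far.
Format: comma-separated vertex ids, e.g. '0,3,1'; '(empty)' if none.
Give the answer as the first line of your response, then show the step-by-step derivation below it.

0,1,3

step 1: output 0; order=[0]; indeg=(0,0,3,0,1,1,0)
step 2: output 1; order=[0,1]; indeg=(0,0,2,0,1,1,0)
step 3: output 3; order=[0,1,3]; indeg=(0,0,2,0,0,1,0)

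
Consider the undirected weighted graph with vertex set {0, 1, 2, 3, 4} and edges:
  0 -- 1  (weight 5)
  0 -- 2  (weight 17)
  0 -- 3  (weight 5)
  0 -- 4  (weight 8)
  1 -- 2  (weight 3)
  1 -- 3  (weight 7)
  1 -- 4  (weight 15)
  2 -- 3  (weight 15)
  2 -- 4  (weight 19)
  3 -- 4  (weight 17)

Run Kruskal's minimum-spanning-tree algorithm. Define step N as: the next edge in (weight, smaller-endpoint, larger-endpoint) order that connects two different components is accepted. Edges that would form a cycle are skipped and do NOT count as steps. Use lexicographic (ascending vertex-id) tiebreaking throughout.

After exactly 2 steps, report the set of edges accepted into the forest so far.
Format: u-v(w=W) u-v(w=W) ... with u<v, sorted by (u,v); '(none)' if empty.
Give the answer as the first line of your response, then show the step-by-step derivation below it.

0-1(w=5) 1-2(w=3)

step 1: add edge 1-2 (w=3); MST = {1-2(w=3)}
step 2: add edge 0-1 (w=5); MST = {0-1(w=5) 1-2(w=3)}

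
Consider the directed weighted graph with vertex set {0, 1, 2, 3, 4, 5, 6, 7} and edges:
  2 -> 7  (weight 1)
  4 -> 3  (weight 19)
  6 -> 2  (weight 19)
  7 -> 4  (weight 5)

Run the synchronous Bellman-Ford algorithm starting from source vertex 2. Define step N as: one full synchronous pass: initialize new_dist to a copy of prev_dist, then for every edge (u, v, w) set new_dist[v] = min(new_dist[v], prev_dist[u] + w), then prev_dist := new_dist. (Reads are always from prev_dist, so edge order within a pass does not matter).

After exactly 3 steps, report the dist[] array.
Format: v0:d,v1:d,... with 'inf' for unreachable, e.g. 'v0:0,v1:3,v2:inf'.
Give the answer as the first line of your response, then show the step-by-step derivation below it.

v0:inf,v1:inf,v2:0,v3:25,v4:6,v5:inf,v6:inf,v7:1

step 1: dist = v0:inf,v1:inf,v2:0,v3:inf,v4:inf,v5:inf,v6:inf,v7:1
step 2: dist = v0:inf,v1:inf,v2:0,v3:inf,v4:6,v5:inf,v6:inf,v7:1
step 3: dist = v0:inf,v1:inf,v2:0,v3:25,v4:6,v5:inf,v6:inf,v7:1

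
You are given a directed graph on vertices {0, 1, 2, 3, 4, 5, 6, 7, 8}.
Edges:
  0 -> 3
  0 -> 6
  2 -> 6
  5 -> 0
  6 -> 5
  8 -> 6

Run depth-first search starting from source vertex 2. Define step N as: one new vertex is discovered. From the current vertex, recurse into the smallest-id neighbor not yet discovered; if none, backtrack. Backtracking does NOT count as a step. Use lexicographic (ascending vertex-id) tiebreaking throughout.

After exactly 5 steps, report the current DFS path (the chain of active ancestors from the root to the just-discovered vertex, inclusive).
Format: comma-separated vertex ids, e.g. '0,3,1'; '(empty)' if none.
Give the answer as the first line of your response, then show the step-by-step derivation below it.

2,6,5,0,3

step 1: discover 2; path=2; order=2
step 2: discover 6; path=2>6; order=2,6
step 3: discover 5; path=2>6>5; order=2,6,5
step 4: discover 0; path=2>6>5>0; order=2,6,5,0
step 5: discover 3; path=2>6>5>0>3; order=2,6,5,0,3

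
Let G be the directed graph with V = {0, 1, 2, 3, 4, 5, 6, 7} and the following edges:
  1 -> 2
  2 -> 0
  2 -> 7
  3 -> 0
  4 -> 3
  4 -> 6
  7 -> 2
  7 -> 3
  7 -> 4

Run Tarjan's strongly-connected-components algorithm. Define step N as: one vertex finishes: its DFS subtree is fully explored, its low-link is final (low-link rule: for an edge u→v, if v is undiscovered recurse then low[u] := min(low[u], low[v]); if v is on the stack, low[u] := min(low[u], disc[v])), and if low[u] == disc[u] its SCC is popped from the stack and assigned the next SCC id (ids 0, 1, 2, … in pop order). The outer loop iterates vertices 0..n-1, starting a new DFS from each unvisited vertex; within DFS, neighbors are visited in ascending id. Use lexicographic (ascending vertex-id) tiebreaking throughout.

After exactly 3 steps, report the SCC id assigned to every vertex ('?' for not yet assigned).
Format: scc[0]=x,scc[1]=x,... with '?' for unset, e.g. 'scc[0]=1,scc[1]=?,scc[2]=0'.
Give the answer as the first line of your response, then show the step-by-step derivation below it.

scc[0]=0,scc[1]=?,scc[2]=?,scc[3]=1,scc[4]=?,scc[5]=?,scc[6]=2,scc[7]=?

step 1: low=(low[0]=0,low[1]=?,low[2]=?,low[3]=?,low[4]=?,low[5]=?,low[6]=?,low[7]=?); scc=(scc[0]=0,scc[1]=?,scc[2]=?,scc[3]=?,scc[4]=?,scc[5]=?,scc[6]=?,scc[7]=?)
step 2: low=(low[0]=0,low[1]=1,low[2]=2,low[3]=4,low[4]=?,low[5]=?,low[6]=?,low[7]=2); scc=(scc[0]=0,scc[1]=?,scc[2]=?,scc[3]=1,scc[4]=?,scc[5]=?,scc[6]=?,scc[7]=?)
step 3: low=(low[0]=0,low[1]=1,low[2]=2,low[3]=4,low[4]=5,low[5]=?,low[6]=6,low[7]=2); scc=(scc[0]=0,scc[1]=?,scc[2]=?,scc[3]=1,scc[4]=?,scc[5]=?,scc[6]=2,scc[7]=?)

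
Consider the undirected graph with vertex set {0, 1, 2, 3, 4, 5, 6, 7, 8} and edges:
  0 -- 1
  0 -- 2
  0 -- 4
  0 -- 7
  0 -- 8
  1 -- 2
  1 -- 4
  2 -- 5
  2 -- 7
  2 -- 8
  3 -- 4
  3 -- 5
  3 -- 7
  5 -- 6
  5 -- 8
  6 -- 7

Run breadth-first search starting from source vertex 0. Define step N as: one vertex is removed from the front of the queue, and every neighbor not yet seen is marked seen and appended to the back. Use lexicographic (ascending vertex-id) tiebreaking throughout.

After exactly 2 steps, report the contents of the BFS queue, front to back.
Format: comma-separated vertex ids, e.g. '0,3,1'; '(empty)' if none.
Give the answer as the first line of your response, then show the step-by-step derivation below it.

2,4,7,8

step 1: dequeue 0; queue=[1,2,4,7,8]; order=0
step 2: dequeue 1; queue=[2,4,7,8]; order=0,1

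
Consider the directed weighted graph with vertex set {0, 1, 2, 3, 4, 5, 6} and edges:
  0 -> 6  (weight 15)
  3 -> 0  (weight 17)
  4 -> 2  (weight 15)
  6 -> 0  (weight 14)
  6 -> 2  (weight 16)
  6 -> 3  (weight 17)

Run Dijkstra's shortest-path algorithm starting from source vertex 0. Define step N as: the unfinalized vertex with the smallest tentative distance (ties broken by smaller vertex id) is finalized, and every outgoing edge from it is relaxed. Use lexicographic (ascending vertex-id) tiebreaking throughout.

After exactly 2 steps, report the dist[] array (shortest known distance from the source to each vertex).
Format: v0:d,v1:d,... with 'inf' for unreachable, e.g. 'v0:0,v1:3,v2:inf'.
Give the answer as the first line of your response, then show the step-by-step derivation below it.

v0:0,v1:inf,v2:31,v3:32,v4:inf,v5:inf,v6:15

step 1: dist = v0:0,v1:inf,v2:inf,v3:inf,v4:inf,v5:inf,v6:15
step 2: dist = v0:0,v1:inf,v2:31,v3:32,v4:inf,v5:inf,v6:15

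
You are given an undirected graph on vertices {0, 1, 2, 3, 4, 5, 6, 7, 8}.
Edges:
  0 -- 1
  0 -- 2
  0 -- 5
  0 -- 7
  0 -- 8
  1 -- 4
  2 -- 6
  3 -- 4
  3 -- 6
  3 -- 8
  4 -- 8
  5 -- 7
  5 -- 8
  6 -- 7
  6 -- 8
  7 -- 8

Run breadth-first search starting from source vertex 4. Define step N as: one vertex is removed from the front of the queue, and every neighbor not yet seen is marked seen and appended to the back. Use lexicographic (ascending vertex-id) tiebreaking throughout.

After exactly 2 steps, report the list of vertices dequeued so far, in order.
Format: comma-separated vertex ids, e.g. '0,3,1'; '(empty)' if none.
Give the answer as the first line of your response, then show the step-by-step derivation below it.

4,1

step 1: dequeue 4; queue=[1,3,8]; order=4
step 2: dequeue 1; queue=[3,8,0]; order=4,1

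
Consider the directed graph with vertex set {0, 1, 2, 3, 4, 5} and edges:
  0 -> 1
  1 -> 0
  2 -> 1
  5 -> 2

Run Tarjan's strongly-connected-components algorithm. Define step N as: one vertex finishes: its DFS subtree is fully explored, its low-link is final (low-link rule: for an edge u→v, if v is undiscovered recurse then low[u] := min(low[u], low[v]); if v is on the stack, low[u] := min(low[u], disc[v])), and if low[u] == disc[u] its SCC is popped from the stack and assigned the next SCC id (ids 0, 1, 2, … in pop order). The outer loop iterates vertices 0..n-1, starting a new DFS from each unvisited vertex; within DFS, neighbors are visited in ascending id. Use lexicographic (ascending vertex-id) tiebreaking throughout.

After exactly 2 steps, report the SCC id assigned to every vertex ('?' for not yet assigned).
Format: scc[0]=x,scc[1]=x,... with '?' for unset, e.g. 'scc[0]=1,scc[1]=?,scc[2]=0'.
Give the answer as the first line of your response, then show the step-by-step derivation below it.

scc[0]=0,scc[1]=0,scc[2]=?,scc[3]=?,scc[4]=?,scc[5]=?

step 1: low=(low[0]=0,low[1]=0,low[2]=?,low[3]=?,low[4]=?,low[5]=?); scc=(scc[0]=?,scc[1]=?,scc[2]=?,scc[3]=?,scc[4]=?,scc[5]=?)
step 2: low=(low[0]=0,low[1]=0,low[2]=?,low[3]=?,low[4]=?,low[5]=?); scc=(scc[0]=0,scc[1]=0,scc[2]=?,scc[3]=?,scc[4]=?,scc[5]=?)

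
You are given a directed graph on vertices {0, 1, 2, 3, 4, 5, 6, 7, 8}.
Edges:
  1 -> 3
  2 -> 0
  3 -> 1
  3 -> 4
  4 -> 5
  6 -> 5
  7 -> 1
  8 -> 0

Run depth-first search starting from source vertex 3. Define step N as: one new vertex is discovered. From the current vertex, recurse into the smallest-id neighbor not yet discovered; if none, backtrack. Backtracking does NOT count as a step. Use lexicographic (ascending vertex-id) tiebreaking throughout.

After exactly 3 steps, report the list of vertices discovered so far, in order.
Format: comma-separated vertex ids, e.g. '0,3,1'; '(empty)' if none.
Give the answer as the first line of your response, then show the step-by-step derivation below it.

3,1,4

step 1: discover 3; path=3; order=3
step 2: discover 1; path=3>1; order=3,1
step 3: discover 4; path=3>4; order=3,1,4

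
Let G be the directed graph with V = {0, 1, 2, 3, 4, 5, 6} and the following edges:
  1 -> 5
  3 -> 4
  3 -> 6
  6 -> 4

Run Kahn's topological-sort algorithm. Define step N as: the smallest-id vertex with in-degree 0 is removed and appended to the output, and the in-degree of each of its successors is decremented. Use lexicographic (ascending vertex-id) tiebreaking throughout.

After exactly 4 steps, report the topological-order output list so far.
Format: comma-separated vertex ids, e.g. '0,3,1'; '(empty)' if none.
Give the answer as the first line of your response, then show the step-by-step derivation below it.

0,1,2,3

step 1: output 0; order=[0]; indeg=(0,0,0,0,2,1,1)
step 2: output 1; order=[0,1]; indeg=(0,0,0,0,2,0,1)
step 3: output 2; order=[0,1,2]; indeg=(0,0,0,0,2,0,1)
step 4: output 3; order=[0,1,2,3]; indeg=(0,0,0,0,1,0,0)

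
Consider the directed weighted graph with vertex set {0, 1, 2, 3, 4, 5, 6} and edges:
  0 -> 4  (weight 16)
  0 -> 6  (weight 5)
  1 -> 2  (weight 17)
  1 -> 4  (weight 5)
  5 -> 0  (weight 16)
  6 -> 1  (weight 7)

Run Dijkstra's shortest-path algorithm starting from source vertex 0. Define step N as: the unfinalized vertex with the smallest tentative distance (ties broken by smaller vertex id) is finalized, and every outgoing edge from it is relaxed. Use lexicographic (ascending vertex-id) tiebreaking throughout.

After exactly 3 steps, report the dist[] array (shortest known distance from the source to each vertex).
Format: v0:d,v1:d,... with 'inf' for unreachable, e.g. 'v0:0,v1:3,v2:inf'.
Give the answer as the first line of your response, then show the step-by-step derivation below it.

v0:0,v1:12,v2:29,v3:inf,v4:16,v5:inf,v6:5

step 1: dist = v0:0,v1:inf,v2:inf,v3:inf,v4:16,v5:inf,v6:5
step 2: dist = v0:0,v1:12,v2:inf,v3:inf,v4:16,v5:inf,v6:5
step 3: dist = v0:0,v1:12,v2:29,v3:inf,v4:16,v5:inf,v6:5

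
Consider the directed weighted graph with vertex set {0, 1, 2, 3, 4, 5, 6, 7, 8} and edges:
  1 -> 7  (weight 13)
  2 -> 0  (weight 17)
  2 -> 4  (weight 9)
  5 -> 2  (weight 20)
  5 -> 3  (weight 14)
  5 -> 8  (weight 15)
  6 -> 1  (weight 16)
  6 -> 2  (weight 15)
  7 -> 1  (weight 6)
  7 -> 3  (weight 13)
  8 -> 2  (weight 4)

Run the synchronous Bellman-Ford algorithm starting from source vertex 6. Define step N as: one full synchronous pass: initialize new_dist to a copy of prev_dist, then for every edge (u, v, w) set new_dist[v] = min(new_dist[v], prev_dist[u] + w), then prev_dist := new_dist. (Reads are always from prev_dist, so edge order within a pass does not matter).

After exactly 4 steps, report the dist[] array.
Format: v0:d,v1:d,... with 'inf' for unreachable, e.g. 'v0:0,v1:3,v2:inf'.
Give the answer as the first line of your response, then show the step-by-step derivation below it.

v0:32,v1:16,v2:15,v3:42,v4:24,v5:inf,v6:0,v7:29,v8:inf

step 1: dist = v0:inf,v1:16,v2:15,v3:inf,v4:inf,v5:inf,v6:0,v7:inf,v8:inf
step 2: dist = v0:32,v1:16,v2:15,v3:inf,v4:24,v5:inf,v6:0,v7:29,v8:inf
step 3: dist = v0:32,v1:16,v2:15,v3:42,v4:24,v5:inf,v6:0,v7:29,v8:inf
step 4: dist = v0:32,v1:16,v2:15,v3:42,v4:24,v5:inf,v6:0,v7:29,v8:inf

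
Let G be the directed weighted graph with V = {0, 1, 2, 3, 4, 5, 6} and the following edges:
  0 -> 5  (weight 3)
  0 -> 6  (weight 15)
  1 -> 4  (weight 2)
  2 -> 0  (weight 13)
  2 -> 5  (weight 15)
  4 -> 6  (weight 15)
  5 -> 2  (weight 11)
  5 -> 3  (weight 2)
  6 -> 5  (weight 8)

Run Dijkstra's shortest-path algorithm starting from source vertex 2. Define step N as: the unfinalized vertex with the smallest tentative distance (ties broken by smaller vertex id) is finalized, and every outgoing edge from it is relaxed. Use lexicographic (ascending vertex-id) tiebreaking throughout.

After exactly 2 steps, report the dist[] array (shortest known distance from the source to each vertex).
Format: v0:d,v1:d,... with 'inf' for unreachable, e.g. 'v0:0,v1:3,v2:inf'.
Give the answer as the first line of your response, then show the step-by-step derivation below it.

v0:13,v1:inf,v2:0,v3:inf,v4:inf,v5:15,v6:28

step 1: dist = v0:13,v1:inf,v2:0,v3:inf,v4:inf,v5:15,v6:inf
step 2: dist = v0:13,v1:inf,v2:0,v3:inf,v4:inf,v5:15,v6:28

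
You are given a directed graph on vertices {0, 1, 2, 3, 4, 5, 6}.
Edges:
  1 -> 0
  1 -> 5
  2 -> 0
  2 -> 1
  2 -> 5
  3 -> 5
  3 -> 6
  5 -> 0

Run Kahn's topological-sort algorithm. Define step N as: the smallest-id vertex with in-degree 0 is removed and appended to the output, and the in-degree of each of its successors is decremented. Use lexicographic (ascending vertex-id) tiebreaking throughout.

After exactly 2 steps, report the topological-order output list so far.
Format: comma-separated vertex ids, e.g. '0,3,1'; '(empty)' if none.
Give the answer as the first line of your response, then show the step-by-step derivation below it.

2,1

step 1: output 2; order=[2]; indeg=(2,0,0,0,0,2,1)
step 2: output 1; order=[2,1]; indeg=(1,0,0,0,0,1,1)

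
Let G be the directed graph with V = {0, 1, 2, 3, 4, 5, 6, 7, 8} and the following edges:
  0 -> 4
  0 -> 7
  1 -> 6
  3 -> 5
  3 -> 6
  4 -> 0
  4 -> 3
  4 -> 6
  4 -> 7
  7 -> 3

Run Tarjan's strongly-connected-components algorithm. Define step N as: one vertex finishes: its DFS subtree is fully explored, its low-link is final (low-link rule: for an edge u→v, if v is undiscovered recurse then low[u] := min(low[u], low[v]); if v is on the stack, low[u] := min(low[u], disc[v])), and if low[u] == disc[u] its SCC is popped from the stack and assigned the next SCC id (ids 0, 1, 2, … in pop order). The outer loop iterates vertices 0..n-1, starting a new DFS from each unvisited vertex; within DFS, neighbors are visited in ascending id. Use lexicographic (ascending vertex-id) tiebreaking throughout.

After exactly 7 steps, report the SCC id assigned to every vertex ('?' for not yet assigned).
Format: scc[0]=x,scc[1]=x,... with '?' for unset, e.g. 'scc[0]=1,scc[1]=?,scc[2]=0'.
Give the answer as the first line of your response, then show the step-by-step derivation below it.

scc[0]=4,scc[1]=5,scc[2]=?,scc[3]=2,scc[4]=4,scc[5]=0,scc[6]=1,scc[7]=3,scc[8]=?

step 1: low=(low[0]=0,low[1]=?,low[2]=?,low[3]=2,low[4]=0,low[5]=3,low[6]=?,low[7]=?,low[8]=?); scc=(scc[0]=?,scc[1]=?,scc[2]=?,scc[3]=?,scc[4]=?,scc[5]=0,scc[6]=?,scc[7]=?,scc[8]=?)
step 2: low=(low[0]=0,low[1]=?,low[2]=?,low[3]=2,low[4]=0,low[5]=3,low[6]=4,low[7]=?,low[8]=?); scc=(scc[0]=?,scc[1]=?,scc[2]=?,scc[3]=?,scc[4]=?,scc[5]=0,scc[6]=1,scc[7]=?,scc[8]=?)
step 3: low=(low[0]=0,low[1]=?,low[2]=?,low[3]=2,low[4]=0,low[5]=3,low[6]=4,low[7]=?,low[8]=?); scc=(scc[0]=?,scc[1]=?,scc[2]=?,scc[3]=2,scc[4]=?,scc[5]=0,scc[6]=1,scc[7]=?,scc[8]=?)
step 4: low=(low[0]=0,low[1]=?,low[2]=?,low[3]=2,low[4]=0,low[5]=3,low[6]=4,low[7]=5,low[8]=?); scc=(scc[0]=?,scc[1]=?,scc[2]=?,scc[3]=2,scc[4]=?,scc[5]=0,scc[6]=1,scc[7]=3,scc[8]=?)
step 5: low=(low[0]=0,low[1]=?,low[2]=?,low[3]=2,low[4]=0,low[5]=3,low[6]=4,low[7]=5,low[8]=?); scc=(scc[0]=?,scc[1]=?,scc[2]=?,scc[3]=2,scc[4]=?,scc[5]=0,scc[6]=1,scc[7]=3,scc[8]=?)
step 6: low=(low[0]=0,low[1]=?,low[2]=?,low[3]=2,low[4]=0,low[5]=3,low[6]=4,low[7]=5,low[8]=?); scc=(scc[0]=4,scc[1]=?,scc[2]=?,scc[3]=2,scc[4]=4,scc[5]=0,scc[6]=1,scc[7]=3,scc[8]=?)
step 7: low=(low[0]=0,low[1]=6,low[2]=?,low[3]=2,low[4]=0,low[5]=3,low[6]=4,low[7]=5,low[8]=?); scc=(scc[0]=4,scc[1]=5,scc[2]=?,scc[3]=2,scc[4]=4,scc[5]=0,scc[6]=1,scc[7]=3,scc[8]=?)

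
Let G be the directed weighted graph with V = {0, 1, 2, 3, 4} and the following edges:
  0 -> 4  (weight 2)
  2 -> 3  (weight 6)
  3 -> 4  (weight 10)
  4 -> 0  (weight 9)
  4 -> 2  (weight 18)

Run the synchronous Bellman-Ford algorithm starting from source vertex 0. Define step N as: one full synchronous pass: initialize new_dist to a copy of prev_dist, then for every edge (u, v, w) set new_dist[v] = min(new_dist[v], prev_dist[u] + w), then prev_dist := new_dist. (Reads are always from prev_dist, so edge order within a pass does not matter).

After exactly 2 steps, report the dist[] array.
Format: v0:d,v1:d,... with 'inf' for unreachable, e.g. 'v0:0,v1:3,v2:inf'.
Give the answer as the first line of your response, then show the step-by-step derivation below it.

v0:0,v1:inf,v2:20,v3:inf,v4:2

step 1: dist = v0:0,v1:inf,v2:inf,v3:inf,v4:2
step 2: dist = v0:0,v1:inf,v2:20,v3:inf,v4:2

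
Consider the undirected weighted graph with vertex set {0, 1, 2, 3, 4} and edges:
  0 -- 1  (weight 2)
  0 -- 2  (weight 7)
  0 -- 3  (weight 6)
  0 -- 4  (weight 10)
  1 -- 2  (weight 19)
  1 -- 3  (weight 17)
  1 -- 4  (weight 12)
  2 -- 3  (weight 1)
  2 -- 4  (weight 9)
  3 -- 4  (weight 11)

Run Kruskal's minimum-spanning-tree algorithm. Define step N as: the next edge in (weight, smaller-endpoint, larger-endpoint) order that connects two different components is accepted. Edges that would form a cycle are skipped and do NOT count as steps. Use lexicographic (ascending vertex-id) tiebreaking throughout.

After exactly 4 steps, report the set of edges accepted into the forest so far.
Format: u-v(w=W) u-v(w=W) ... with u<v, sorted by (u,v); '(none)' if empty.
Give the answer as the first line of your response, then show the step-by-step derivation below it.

0-1(w=2) 0-3(w=6) 2-3(w=1) 2-4(w=9)

step 1: add edge 2-3 (w=1); MST = {2-3(w=1)}
step 2: add edge 0-1 (w=2); MST = {0-1(w=2) 2-3(w=1)}
step 3: add edge 0-3 (w=6); MST = {0-1(w=2) 0-3(w=6) 2-3(w=1)}
step 4: add edge 2-4 (w=9); MST = {0-1(w=2) 0-3(w=6) 2-3(w=1) 2-4(w=9)}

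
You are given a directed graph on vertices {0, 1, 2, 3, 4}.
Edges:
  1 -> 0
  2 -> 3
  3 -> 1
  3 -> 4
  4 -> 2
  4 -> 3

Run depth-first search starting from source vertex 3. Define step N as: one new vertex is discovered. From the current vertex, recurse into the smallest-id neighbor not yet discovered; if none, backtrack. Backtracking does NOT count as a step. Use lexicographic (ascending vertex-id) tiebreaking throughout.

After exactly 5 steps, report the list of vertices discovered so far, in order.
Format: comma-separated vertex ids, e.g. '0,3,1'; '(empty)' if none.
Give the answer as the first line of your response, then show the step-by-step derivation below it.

3,1,0,4,2

step 1: discover 3; path=3; order=3
step 2: discover 1; path=3>1; order=3,1
step 3: discover 0; path=3>1>0; order=3,1,0
step 4: discover 4; path=3>4; order=3,1,0,4
step 5: discover 2; path=3>4>2; order=3,1,0,4,2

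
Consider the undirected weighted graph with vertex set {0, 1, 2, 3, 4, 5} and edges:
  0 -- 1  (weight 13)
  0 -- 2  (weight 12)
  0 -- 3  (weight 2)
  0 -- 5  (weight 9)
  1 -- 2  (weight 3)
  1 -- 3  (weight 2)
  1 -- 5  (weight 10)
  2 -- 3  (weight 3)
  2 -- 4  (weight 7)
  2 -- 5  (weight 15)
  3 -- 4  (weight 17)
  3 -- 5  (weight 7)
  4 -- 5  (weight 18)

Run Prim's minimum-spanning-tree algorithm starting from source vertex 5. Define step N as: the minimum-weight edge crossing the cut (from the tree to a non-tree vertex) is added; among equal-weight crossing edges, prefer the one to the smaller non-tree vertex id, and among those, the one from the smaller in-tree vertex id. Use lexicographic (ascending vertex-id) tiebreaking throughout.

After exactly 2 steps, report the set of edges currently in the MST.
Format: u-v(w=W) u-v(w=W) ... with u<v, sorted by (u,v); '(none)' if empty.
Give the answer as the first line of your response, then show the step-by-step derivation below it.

0-3(w=2) 3-5(w=7)

step 1: add edge 3-5 (w=7); MST = {3-5(w=7)}
step 2: add edge 0-3 (w=2); MST = {0-3(w=2) 3-5(w=7)}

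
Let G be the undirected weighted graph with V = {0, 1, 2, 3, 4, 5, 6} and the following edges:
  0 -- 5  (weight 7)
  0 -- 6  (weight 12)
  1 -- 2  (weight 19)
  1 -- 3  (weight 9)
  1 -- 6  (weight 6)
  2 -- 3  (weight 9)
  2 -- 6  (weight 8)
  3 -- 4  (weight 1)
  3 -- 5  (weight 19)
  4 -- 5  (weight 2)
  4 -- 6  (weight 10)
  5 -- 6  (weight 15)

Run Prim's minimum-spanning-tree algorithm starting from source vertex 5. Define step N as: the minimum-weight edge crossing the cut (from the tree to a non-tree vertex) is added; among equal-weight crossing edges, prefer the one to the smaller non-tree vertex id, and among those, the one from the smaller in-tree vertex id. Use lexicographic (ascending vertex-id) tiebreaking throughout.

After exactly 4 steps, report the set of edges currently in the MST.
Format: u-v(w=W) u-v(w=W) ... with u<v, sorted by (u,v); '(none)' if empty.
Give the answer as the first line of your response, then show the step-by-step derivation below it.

0-5(w=7) 1-3(w=9) 3-4(w=1) 4-5(w=2)

step 1: add edge 4-5 (w=2); MST = {4-5(w=2)}
step 2: add edge 3-4 (w=1); MST = {3-4(w=1) 4-5(w=2)}
step 3: add edge 0-5 (w=7); MST = {0-5(w=7) 3-4(w=1) 4-5(w=2)}
step 4: add edge 1-3 (w=9); MST = {0-5(w=7) 1-3(w=9) 3-4(w=1) 4-5(w=2)}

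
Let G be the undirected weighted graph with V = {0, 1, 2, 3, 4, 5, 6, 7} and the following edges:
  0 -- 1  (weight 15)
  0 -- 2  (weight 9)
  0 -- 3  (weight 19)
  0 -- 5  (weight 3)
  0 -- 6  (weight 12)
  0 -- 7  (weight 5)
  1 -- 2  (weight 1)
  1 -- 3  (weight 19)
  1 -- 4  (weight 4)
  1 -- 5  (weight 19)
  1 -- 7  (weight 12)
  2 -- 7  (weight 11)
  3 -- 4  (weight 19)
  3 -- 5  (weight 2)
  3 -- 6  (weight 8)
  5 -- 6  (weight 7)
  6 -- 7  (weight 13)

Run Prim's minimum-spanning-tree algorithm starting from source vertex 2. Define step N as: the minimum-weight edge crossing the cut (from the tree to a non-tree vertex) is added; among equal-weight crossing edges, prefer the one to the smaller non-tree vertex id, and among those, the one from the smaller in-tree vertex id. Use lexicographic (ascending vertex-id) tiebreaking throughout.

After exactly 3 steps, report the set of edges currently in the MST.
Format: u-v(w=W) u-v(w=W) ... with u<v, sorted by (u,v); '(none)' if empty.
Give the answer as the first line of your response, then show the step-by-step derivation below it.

0-2(w=9) 1-2(w=1) 1-4(w=4)

step 1: add edge 1-2 (w=1); MST = {1-2(w=1)}
step 2: add edge 1-4 (w=4); MST = {1-2(w=1) 1-4(w=4)}
step 3: add edge 0-2 (w=9); MST = {0-2(w=9) 1-2(w=1) 1-4(w=4)}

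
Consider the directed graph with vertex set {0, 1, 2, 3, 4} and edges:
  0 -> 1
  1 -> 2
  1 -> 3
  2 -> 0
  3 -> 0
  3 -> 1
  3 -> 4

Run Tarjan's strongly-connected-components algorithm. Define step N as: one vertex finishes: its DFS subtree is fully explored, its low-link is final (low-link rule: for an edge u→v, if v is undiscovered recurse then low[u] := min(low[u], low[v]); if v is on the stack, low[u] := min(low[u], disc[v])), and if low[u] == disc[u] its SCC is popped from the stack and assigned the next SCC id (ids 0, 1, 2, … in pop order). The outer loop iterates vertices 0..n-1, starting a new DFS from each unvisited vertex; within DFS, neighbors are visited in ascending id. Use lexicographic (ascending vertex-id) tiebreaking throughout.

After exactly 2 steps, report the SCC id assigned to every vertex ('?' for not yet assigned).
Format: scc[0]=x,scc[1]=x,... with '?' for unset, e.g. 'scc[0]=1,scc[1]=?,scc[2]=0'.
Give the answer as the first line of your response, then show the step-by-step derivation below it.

scc[0]=?,scc[1]=?,scc[2]=?,scc[3]=?,scc[4]=0

step 1: low=(low[0]=0,low[1]=1,low[2]=0,low[3]=?,low[4]=?); scc=(scc[0]=?,scc[1]=?,scc[2]=?,scc[3]=?,scc[4]=?)
step 2: low=(low[0]=0,low[1]=0,low[2]=0,low[3]=0,low[4]=4); scc=(scc[0]=?,scc[1]=?,scc[2]=?,scc[3]=?,scc[4]=0)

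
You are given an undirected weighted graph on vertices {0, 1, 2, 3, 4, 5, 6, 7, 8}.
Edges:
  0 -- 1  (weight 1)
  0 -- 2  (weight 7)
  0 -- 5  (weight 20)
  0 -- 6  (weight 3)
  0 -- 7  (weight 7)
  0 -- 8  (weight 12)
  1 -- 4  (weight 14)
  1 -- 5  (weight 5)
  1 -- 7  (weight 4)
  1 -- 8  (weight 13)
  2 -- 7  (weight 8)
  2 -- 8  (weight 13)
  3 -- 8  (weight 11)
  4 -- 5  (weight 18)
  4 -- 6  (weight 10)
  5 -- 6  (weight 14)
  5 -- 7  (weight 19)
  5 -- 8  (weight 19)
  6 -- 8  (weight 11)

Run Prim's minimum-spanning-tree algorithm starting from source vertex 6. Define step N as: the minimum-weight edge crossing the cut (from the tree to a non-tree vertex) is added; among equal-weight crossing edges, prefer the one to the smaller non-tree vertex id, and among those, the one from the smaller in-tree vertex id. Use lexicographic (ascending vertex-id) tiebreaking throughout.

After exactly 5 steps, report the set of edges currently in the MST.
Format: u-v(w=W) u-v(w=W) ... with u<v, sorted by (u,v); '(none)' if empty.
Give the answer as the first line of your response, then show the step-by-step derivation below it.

0-1(w=1) 0-2(w=7) 0-6(w=3) 1-5(w=5) 1-7(w=4)

step 1: add edge 0-6 (w=3); MST = {0-6(w=3)}
step 2: add edge 0-1 (w=1); MST = {0-1(w=1) 0-6(w=3)}
step 3: add edge 1-7 (w=4); MST = {0-1(w=1) 0-6(w=3) 1-7(w=4)}
step 4: add edge 1-5 (w=5); MST = {0-1(w=1) 0-6(w=3) 1-5(w=5) 1-7(w=4)}
step 5: add edge 0-2 (w=7); MST = {0-1(w=1) 0-2(w=7) 0-6(w=3) 1-5(w=5) 1-7(w=4)}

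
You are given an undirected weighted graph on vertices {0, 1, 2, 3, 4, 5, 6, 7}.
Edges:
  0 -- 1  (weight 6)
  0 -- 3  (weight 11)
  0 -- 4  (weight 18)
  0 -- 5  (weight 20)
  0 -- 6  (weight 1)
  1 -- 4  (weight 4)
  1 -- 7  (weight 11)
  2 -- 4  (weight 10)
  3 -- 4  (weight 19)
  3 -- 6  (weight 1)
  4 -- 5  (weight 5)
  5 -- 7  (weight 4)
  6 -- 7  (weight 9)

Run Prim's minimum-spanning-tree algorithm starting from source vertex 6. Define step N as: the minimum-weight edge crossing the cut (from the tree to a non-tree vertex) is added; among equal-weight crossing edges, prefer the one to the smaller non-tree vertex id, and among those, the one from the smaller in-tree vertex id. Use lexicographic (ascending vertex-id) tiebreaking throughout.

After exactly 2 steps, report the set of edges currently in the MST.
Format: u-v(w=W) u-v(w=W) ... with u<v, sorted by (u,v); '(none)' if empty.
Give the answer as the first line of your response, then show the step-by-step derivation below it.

0-6(w=1) 3-6(w=1)

step 1: add edge 0-6 (w=1); MST = {0-6(w=1)}
step 2: add edge 3-6 (w=1); MST = {0-6(w=1) 3-6(w=1)}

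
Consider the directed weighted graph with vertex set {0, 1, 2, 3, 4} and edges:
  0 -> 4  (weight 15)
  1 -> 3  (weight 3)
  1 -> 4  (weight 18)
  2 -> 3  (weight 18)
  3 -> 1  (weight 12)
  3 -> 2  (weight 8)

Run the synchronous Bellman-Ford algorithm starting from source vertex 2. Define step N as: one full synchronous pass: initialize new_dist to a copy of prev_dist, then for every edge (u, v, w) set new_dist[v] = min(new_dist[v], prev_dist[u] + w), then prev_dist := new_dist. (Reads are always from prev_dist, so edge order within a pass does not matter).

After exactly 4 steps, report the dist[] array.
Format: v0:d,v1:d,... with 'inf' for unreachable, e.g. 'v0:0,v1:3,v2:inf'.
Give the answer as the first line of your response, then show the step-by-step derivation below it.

v0:inf,v1:30,v2:0,v3:18,v4:48

step 1: dist = v0:inf,v1:inf,v2:0,v3:18,v4:inf
step 2: dist = v0:inf,v1:30,v2:0,v3:18,v4:inf
step 3: dist = v0:inf,v1:30,v2:0,v3:18,v4:48
step 4: dist = v0:inf,v1:30,v2:0,v3:18,v4:48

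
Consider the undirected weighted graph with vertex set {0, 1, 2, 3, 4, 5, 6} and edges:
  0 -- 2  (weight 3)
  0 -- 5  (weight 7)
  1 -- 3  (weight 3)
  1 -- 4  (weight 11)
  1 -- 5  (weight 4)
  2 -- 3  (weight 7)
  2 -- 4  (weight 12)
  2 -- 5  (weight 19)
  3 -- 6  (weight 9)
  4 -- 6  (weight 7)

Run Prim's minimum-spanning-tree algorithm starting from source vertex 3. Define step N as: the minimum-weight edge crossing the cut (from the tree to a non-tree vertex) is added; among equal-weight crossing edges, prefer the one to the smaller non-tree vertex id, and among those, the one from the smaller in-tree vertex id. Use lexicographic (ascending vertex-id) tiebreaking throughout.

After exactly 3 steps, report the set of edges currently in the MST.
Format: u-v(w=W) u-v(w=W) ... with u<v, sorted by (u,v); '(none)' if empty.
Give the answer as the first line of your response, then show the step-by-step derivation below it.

0-5(w=7) 1-3(w=3) 1-5(w=4)

step 1: add edge 1-3 (w=3); MST = {1-3(w=3)}
step 2: add edge 1-5 (w=4); MST = {1-3(w=3) 1-5(w=4)}
step 3: add edge 0-5 (w=7); MST = {0-5(w=7) 1-3(w=3) 1-5(w=4)}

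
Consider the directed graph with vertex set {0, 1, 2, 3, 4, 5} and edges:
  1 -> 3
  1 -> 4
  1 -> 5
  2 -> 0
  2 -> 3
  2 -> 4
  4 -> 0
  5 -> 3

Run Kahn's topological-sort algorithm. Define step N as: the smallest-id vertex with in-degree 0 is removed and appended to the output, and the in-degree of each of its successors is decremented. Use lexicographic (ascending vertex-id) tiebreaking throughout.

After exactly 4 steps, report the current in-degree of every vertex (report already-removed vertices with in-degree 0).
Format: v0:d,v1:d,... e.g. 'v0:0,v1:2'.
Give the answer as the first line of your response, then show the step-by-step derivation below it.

v0:0,v1:0,v2:0,v3:1,v4:0,v5:0

step 1: output 1; order=[1]; indeg=(2,0,0,2,1,0)
step 2: output 2; order=[1,2]; indeg=(1,0,0,1,0,0)
step 3: output 4; order=[1,2,4]; indeg=(0,0,0,1,0,0)
step 4: output 0; order=[1,2,4,0]; indeg=(0,0,0,1,0,0)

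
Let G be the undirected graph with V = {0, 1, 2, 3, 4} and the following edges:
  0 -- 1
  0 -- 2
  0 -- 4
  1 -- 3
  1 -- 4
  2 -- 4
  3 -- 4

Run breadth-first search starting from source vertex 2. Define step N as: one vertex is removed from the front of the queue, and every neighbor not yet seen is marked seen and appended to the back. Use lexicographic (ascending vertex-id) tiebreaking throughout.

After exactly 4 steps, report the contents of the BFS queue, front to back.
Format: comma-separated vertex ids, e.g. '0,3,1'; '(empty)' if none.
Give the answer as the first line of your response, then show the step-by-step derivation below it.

3

step 1: dequeue 2; queue=[0,4]; order=2
step 2: dequeue 0; queue=[4,1]; order=2,0
step 3: dequeue 4; queue=[1,3]; order=2,0,4
step 4: dequeue 1; queue=[3]; order=2,0,4,1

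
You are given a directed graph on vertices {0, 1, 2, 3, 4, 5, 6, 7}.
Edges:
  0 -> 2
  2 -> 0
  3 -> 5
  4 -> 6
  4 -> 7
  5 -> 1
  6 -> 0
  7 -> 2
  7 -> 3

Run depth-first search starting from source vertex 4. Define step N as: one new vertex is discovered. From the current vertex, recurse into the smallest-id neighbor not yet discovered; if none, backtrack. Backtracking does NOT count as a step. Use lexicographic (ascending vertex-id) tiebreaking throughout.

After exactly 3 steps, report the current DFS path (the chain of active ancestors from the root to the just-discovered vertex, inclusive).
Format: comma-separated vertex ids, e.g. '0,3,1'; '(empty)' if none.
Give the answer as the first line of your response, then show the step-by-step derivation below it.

4,6,0

step 1: discover 4; path=4; order=4
step 2: discover 6; path=4>6; order=4,6
step 3: discover 0; path=4>6>0; order=4,6,0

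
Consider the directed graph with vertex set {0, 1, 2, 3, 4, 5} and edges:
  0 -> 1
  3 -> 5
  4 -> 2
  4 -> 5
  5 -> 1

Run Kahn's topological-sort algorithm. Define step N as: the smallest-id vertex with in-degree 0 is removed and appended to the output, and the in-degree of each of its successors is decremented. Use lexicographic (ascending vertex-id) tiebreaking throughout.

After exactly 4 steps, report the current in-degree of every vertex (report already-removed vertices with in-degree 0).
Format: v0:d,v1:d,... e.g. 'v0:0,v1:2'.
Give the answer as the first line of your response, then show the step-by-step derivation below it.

v0:0,v1:1,v2:0,v3:0,v4:0,v5:0

step 1: output 0; order=[0]; indeg=(0,1,1,0,0,2)
step 2: output 3; order=[0,3]; indeg=(0,1,1,0,0,1)
step 3: output 4; order=[0,3,4]; indeg=(0,1,0,0,0,0)
step 4: output 2; order=[0,3,4,2]; indeg=(0,1,0,0,0,0)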